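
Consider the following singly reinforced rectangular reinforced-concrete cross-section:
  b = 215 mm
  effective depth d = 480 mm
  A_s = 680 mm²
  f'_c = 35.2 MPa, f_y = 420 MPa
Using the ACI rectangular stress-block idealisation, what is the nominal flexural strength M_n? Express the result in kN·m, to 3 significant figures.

M_n ≈ 131 kN·m

T = A_s f_y = 680 × 420 = 285600 N = 285.6 kN.
From C = T: a = T/(0.85 f'_c b) = 285600/(0.85 × 35.2 × 215) = 44.40 mm.
M_n = T(d − a/2) = 285.6 kN × (480 − 22.2) mm = 130.75 kN·m.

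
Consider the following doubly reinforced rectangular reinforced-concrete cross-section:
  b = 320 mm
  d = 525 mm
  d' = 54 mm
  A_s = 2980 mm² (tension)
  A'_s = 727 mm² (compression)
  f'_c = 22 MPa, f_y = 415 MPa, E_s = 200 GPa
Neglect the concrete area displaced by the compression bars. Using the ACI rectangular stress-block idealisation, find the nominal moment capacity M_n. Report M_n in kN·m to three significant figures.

Assume both tension and compression steel yield.
Net tension couple steel: A_s − A'_s = 2253 mm².
a = (A_s − A'_s) f_y / (0.85 f'_c b) = 934995/(0.85 × 22 × 320) = 156.25 mm.
c = a/β₁ = 156.25/0.85 = 183.82 mm; ε'_s = 0.003(c − d')/c = 0.0021 ≥ f_y/E_s = 0.0021, so compression steel does yield.
M_n = (A_s − A'_s) f_y (d − a/2) + A'_s f_y (d − d') = [934995 × (525 − 78.125) + 301705 × (525 − 54)] × 10⁻⁶ = 417.83 + 142.10 = 559.93 kN·m.

M_n ≈ 560 kN·m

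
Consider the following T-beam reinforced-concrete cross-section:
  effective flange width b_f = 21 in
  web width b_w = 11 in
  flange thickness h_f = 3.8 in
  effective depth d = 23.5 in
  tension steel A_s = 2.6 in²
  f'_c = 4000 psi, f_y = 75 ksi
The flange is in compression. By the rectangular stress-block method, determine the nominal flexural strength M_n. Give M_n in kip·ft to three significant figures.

Tension: T = A_s f_y = 2.6 × 75 = 195 kips.
Try a within the flange: a = T/(0.85 f'_c b_f) = 195/(0.85 × 4 × 21) = 2.731 in.
Since a = 2.731 ≤ h_f = 3.8 in, the stress block lies entirely in the flange; analyse as a rectangular beam of width b_f.
M_n = T(d − a/2) = 195 × (23.5 − 1.3655) = 4316.2 kip·in.
M_n = 4316.2/12 = 359.68 kip·ft.

M_n ≈ 360 kip·ft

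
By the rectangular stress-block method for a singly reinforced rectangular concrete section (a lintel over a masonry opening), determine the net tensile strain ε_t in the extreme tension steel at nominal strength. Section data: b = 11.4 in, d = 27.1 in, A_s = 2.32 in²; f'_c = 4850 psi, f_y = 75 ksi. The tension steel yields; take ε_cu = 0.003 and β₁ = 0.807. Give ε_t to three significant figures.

ε_t ≈ 0.0147

a = A_s f_y/(0.85 f'_c b) = 3.702 in.
β₁ = 0.807, so c = a/β₁ = 3.702/0.807 = 4.587 in.
From the linear strain diagram with ε_cu = 0.003: ε_t = 0.003 (d − c)/c = 0.003 × (27.1 − 4.587)/4.587 = 0.0147.
Since ε_t ≥ 0.005, the section is tension-controlled.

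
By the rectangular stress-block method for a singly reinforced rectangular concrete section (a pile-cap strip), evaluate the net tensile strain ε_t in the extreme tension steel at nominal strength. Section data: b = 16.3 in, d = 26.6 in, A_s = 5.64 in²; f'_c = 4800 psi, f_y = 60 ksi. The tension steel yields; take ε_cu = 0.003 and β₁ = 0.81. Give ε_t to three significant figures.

ε_t ≈ 0.00970

a = A_s f_y/(0.85 f'_c b) = 5.088 in.
β₁ = 0.81, so c = a/β₁ = 5.088/0.81 = 6.281 in.
From the linear strain diagram with ε_cu = 0.003: ε_t = 0.003 (d − c)/c = 0.003 × (26.6 − 6.281)/6.281 = 0.00970.
Since ε_t ≥ 0.005, the section is tension-controlled.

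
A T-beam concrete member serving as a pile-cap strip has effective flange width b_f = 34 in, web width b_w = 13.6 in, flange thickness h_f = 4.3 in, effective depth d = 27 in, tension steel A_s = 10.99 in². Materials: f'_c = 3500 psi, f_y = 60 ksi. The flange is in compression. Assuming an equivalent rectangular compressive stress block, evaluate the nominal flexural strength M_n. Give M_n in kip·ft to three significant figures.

M_n ≈ 1270 kip·ft

Tension: T = A_s f_y = 10.99 × 60 = 659.4 kips.
Try a within the flange: a = T/(0.85 f'_c b_f) = 659.4/(0.85 × 3.5 × 34) = 6.519 in.
a = 6.519 > h_f = 4.3 in: the block extends into the web. Split into flange-overhang and web parts.
C_f = 0.85 f'_c (b_f − b_w) h_f = 0.85 × 3.5 × (34 − 13.6) × 4.3 = 261.0 kips.
Remaining web compression depth: a_w = (T − C_f)/(0.85 f'_c b_w) = (659.4 − 261.0)/(0.85 × 3.5 × 13.6) = 9.847 in.
M_n = C_f(d − h_f/2) + (T − C_f)(d − a_w/2) = 261.0 × (27 − 2.15) + 398.4 × (27 − 4.9235) = 6485.9 + 8795.3 = 15281.2 kip·in.
M_n = 15281.2/12 = 1273.43 kip·ft.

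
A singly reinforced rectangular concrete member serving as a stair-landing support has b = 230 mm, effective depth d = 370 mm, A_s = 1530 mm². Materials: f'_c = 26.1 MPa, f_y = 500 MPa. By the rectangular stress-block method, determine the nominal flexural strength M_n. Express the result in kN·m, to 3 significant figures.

M_n ≈ 226 kN·m

T = A_s f_y = 1530 × 500 = 765000 N = 765 kN.
From C = T: a = T/(0.85 f'_c b) = 765000/(0.85 × 26.1 × 230) = 149.93 mm.
M_n = T(d − a/2) = 765 kN × (370 − 74.965) mm = 225.70 kN·m.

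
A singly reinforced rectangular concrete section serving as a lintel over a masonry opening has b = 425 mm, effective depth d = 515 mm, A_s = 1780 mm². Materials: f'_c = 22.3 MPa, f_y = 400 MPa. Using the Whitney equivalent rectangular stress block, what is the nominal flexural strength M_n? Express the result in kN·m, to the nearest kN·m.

M_n ≈ 335 kN·m

T = A_s f_y = 1780 × 400 = 712000 N = 712 kN.
From C = T: a = T/(0.85 f'_c b) = 712000/(0.85 × 22.3 × 425) = 88.38 mm.
M_n = T(d − a/2) = 712 kN × (515 − 44.19) mm = 335.22 kN·m.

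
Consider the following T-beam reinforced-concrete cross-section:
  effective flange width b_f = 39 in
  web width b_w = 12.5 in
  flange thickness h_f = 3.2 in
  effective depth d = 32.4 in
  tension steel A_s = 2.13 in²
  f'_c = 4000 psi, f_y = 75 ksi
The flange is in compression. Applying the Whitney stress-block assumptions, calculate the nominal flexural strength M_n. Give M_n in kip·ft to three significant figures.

Tension: T = A_s f_y = 2.13 × 75 = 159.75 kips.
Try a within the flange: a = T/(0.85 f'_c b_f) = 159.75/(0.85 × 4 × 39) = 1.205 in.
Since a = 1.205 ≤ h_f = 3.2 in, the stress block lies entirely in the flange; analyse as a rectangular beam of width b_f.
M_n = T(d − a/2) = 159.75 × (32.4 − 0.6025) = 5079.7 kip·in.
M_n = 5079.7/12 = 423.31 kip·ft.

M_n ≈ 423 kip·ft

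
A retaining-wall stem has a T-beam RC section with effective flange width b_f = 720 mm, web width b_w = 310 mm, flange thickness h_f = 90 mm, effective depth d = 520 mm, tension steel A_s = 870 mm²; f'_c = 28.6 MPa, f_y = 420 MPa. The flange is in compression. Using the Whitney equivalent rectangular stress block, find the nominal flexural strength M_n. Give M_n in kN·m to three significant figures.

Tension: T = A_s f_y = 870 × 420 = 365400 N.
Try a within the flange: a = T/(0.85 f'_c b_f) = 365400/(0.85 × 28.6 × 720) = 20.88 mm.
Since a = 20.88 ≤ h_f = 90 mm, the stress block lies entirely in the flange; analyse as a rectangular beam of width b_f.
M_n = T(d − a/2) = 365400 × (520 − 10.44) = 186.19 × 10⁶ N·mm.
M_n = 186.19 kN·m.

M_n ≈ 186 kN·m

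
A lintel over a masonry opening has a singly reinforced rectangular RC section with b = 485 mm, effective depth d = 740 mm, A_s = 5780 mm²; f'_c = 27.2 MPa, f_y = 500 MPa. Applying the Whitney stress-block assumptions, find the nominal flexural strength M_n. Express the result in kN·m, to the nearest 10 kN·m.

M_n ≈ 1770 kN·m

T = A_s f_y = 5780 × 500 = 2890000 N = 2890 kN.
From C = T: a = T/(0.85 f'_c b) = 2890000/(0.85 × 27.2 × 485) = 257.73 mm.
M_n = T(d − a/2) = 2890 kN × (740 − 128.865) mm = 1766.18 kN·m.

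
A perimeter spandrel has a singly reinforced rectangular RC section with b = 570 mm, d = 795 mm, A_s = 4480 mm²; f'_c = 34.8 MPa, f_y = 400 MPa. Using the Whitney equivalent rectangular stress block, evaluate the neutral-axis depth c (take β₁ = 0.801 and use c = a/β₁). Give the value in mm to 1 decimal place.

c ≈ 132.7 mm

T = A_s f_y = 4480 × 400 = 1792000 N = 1792 kN.
Setting C = 0.85 f'_c a b equal to T: a = 1792000/(0.85 × 34.8 × 570) = 106.283 mm.
With β₁ = 0.801, c = a/β₁ = 106.283/0.801 = 132.7 mm.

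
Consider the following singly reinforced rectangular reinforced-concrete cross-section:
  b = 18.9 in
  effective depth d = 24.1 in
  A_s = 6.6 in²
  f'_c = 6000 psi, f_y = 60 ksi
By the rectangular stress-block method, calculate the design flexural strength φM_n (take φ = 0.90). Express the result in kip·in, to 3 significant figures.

T = A_s f_y = 6.6 × 60 = 396 kips.
a = T/(0.85 f'_c b) = 396/(0.85 × 6 × 18.9) = 4.108 in.
M_n = T(d − a/2) = 396 × (24.1 − 2.054) = 8730.2 kip·in.
φM_n = 0.90 × 8730.2 = 7857.2 kip·in.

φM_n ≈ 7860 kip·in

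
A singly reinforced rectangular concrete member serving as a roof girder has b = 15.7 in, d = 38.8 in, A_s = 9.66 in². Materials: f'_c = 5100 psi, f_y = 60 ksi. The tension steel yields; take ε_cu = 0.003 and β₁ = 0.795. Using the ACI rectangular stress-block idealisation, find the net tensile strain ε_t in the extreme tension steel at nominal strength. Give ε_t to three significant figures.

ε_t ≈ 0.00787

a = A_s f_y/(0.85 f'_c b) = 8.516 in.
β₁ = 0.795, so c = a/β₁ = 8.516/0.795 = 10.712 in.
From the linear strain diagram with ε_cu = 0.003: ε_t = 0.003 (d − c)/c = 0.003 × (38.8 − 10.712)/10.712 = 0.00787.
Since ε_t ≥ 0.005, the section is tension-controlled.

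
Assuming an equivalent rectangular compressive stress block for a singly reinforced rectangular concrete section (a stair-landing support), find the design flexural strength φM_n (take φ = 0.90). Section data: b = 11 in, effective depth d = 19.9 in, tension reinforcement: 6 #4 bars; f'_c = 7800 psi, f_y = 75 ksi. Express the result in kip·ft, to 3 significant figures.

A_s = 6 × 0.2 = 1.2 in².
T = A_s f_y = 1.2 × 75 = 90 kips.
a = T/(0.85 f'_c b) = 90/(0.85 × 7.8 × 11) = 1.234 in.
M_n = T(d − a/2) = 90 × (19.9 − 0.617) = 1735.5 kip·in = 1735.5/12 = 144.63 kip·ft.
φM_n = 0.90 × 144.63 = 130.17 kip·ft.

φM_n ≈ 130 kip·ft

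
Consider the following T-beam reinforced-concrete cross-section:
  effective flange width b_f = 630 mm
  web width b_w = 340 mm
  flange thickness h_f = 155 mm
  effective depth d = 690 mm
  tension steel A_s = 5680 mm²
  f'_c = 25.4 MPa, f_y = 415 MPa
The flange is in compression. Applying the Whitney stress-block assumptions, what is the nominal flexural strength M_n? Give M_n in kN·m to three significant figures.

Tension: T = A_s f_y = 5680 × 415 = 2357200 N.
Try a within the flange: a = T/(0.85 f'_c b_f) = 2357200/(0.85 × 25.4 × 630) = 173.30 mm.
a = 173.30 > h_f = 155 mm: the block extends into the web. Split into flange-overhang and web parts.
C_f = 0.85 f'_c (b_f − b_w) h_f = 0.85 × 25.4 × (630 − 340) × 155 = 970471 N.
Remaining web compression depth: a_w = (T − C_f)/(0.85 f'_c b_w) = (2357200 − 970471)/(0.85 × 25.4 × 340) = 188.91 mm.
M_n = C_f(d − h_f/2) + (T − C_f)(d − a_w/2) = 970471 × (690 − 77.5) + 1386729 × (690 − 94.455) = 594.41 + 825.86 = 1420.27 × 10⁶ N·mm.
M_n = 1420.27 kN·m.

M_n ≈ 1420 kN·m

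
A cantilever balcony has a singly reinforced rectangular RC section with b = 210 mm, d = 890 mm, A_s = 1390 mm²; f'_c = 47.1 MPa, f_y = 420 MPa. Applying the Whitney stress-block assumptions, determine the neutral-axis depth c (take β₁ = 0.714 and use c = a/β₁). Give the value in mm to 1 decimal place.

c ≈ 97.3 mm

T = A_s f_y = 1390 × 420 = 583800 N = 583.8 kN.
Setting C = 0.85 f'_c a b equal to T: a = 583800/(0.85 × 47.1 × 210) = 69.439 mm.
With β₁ = 0.714, c = a/β₁ = 69.439/0.714 = 97.3 mm.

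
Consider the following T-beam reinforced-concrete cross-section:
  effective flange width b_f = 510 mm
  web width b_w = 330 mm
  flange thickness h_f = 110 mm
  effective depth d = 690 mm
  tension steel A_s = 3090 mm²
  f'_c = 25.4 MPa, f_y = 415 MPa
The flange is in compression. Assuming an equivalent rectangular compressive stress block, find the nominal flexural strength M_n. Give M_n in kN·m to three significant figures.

M_n ≈ 810 kN·m

Tension: T = A_s f_y = 3090 × 415 = 1282350 N.
Try a within the flange: a = T/(0.85 f'_c b_f) = 1282350/(0.85 × 25.4 × 510) = 116.46 mm.
a = 116.46 > h_f = 110 mm: the block extends into the web. Split into flange-overhang and web parts.
C_f = 0.85 f'_c (b_f − b_w) h_f = 0.85 × 25.4 × (510 − 330) × 110 = 427482 N.
Remaining web compression depth: a_w = (T − C_f)/(0.85 f'_c b_w) = (1282350 − 427482)/(0.85 × 25.4 × 330) = 119.99 mm.
M_n = C_f(d − h_f/2) + (T − C_f)(d − a_w/2) = 427482 × (690 − 55) + 854868 × (690 − 59.995) = 271.45 + 538.57 = 810.02 × 10⁶ N·mm.
M_n = 810.02 kN·m.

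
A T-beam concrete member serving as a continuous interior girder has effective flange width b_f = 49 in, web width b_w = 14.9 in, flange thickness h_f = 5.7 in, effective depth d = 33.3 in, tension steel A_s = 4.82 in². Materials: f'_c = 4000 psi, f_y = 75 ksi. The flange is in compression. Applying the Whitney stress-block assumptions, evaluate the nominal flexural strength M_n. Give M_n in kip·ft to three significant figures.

M_n ≈ 970 kip·ft

Tension: T = A_s f_y = 4.82 × 75 = 361.5 kips.
Try a within the flange: a = T/(0.85 f'_c b_f) = 361.5/(0.85 × 4 × 49) = 2.170 in.
Since a = 2.170 ≤ h_f = 5.7 in, the stress block lies entirely in the flange; analyse as a rectangular beam of width b_f.
M_n = T(d − a/2) = 361.5 × (33.3 − 1.085) = 11645.7 kip·in.
M_n = 11645.7/12 = 970.48 kip·ft.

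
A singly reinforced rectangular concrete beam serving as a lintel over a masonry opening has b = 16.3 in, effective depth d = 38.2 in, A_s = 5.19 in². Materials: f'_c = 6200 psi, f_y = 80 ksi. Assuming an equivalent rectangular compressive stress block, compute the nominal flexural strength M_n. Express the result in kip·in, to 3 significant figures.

T = A_s f_y = 5.19 × 80 = 415.2 kips.
a = T/(0.85 f'_c b) = 415.2/(0.85 × 6.2 × 16.3) = 4.833 in.
M_n = T(d − a/2) = 415.2 × (38.2 − 2.4165) = 14857.3 kip·in.

M_n ≈ 14900 kip·in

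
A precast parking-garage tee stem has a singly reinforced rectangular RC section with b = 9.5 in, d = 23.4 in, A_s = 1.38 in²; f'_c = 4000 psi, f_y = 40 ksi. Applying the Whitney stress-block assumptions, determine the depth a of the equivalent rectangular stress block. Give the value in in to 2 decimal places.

T = A_s f_y = 1.38 × 40 = 55.2 kips.
a = T/(0.85 f'_c b) = 55.2/(0.85 × 4 × 9.5) = 1.71 in.

a ≈ 1.71 in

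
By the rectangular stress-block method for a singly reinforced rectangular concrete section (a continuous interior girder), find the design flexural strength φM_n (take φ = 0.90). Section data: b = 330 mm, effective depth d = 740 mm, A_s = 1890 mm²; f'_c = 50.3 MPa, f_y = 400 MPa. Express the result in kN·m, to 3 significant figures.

φM_n ≈ 485 kN·m

T = A_s f_y = 1890 × 400 = 756000 N = 756 kN.
From C = T: a = T/(0.85 f'_c b) = 756000/(0.85 × 50.3 × 330) = 53.58 mm.
M_n = T(d − a/2) = 756 kN × (740 − 26.79) mm = 539.19 kN·m.
φM_n = 0.90 × 539.19 = 485.27 kN·m.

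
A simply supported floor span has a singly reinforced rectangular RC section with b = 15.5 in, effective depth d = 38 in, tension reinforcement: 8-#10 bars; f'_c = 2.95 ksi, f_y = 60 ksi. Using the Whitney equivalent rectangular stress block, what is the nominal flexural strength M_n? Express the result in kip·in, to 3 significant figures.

M_n ≈ 18400 kip·in

A_s = 8 × 1.27 = 10.16 in².
T = A_s f_y = 10.16 × 60 = 609.6 kips.
a = T/(0.85 f'_c b) = 609.6/(0.85 × 2.95 × 15.5) = 15.685 in.
M_n = T(d − a/2) = 609.6 × (38 − 7.8425) = 18384.0 kip·in.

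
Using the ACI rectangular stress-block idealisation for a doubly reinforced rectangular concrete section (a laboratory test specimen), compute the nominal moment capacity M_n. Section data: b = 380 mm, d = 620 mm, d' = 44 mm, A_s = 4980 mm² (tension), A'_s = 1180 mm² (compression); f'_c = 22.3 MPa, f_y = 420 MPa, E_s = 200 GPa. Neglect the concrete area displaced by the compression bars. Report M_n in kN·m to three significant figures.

M_n ≈ 1100 kN·m

Assume both tension and compression steel yield.
Net tension couple steel: A_s − A'_s = 3800 mm².
a = (A_s − A'_s) f_y / (0.85 f'_c b) = 1596000/(0.85 × 22.3 × 380) = 221.58 mm.
c = a/β₁ = 221.58/0.85 = 260.68 mm; ε'_s = 0.003(c − d')/c = 0.0025 ≥ f_y/E_s = 0.0021, so compression steel does yield.
M_n = (A_s − A'_s) f_y (d − a/2) + A'_s f_y (d − d') = [1596000 × (620 − 110.79) + 495600 × (620 − 44)] × 10⁻⁶ = 812.70 + 285.47 = 1098.17 kN·m.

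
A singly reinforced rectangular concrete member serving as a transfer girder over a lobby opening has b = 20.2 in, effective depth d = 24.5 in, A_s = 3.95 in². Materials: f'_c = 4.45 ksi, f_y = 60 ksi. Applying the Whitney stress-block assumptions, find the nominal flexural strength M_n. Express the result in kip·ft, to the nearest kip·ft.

T = A_s f_y = 3.95 × 60 = 237 kips.
a = T/(0.85 f'_c b) = 237/(0.85 × 4.45 × 20.2) = 3.102 in.
M_n = T(d − a/2) = 237 × (24.5 − 1.551) = 5438.9 kip·in = 5438.9/12 = 453.24 kip·ft.

M_n ≈ 453 kip·ft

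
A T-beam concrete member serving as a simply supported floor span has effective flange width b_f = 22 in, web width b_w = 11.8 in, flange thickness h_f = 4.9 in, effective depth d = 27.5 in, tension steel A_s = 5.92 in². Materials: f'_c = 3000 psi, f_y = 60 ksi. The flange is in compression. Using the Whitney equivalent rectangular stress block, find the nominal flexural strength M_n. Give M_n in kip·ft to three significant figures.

Tension: T = A_s f_y = 5.92 × 60 = 355.2 kips.
Try a within the flange: a = T/(0.85 f'_c b_f) = 355.2/(0.85 × 3 × 22) = 6.332 in.
a = 6.332 > h_f = 4.9 in: the block extends into the web. Split into flange-overhang and web parts.
C_f = 0.85 f'_c (b_f − b_w) h_f = 0.85 × 3 × (22 − 11.8) × 4.9 = 127.4 kips.
Remaining web compression depth: a_w = (T − C_f)/(0.85 f'_c b_w) = (355.2 − 127.4)/(0.85 × 3 × 11.8) = 7.571 in.
M_n = C_f(d − h_f/2) + (T − C_f)(d − a_w/2) = 127.4 × (27.5 − 2.45) + 227.8 × (27.5 − 3.7855) = 3191.4 + 5402.2 = 8593.6 kip·in.
M_n = 8593.6/12 = 716.13 kip·ft.

M_n ≈ 716 kip·ft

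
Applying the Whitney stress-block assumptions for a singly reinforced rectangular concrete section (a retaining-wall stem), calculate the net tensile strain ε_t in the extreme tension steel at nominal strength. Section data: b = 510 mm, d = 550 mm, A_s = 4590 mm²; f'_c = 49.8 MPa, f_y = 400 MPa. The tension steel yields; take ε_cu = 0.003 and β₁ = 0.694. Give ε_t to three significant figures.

ε_t ≈ 0.0105

a = A_s f_y/(0.85 f'_c b) = 85.05 mm.
β₁ = 0.694, so c = a/β₁ = 85.05/0.694 = 122.55 mm.
From the linear strain diagram with ε_cu = 0.003: ε_t = 0.003 (d − c)/c = 0.003 × (550 − 122.55)/122.55 = 0.0105.
Since ε_t ≥ 0.005, the section is tension-controlled.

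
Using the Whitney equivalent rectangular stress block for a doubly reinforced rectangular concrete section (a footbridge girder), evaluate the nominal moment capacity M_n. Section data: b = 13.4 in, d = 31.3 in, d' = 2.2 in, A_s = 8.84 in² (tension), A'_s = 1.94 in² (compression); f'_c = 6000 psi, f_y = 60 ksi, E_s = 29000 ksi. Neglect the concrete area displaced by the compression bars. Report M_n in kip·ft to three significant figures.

Assume both steels yield.
a = (A_s − A'_s) f_y/(0.85 f'_c b) = (8.84 − 1.94) × 60/(0.85 × 6 × 13.4) = 6.058 in.
c = a/β₁ = 6.058/0.75 = 8.077 in; ε'_s = 0.003(c − d')/c = 0.0022 ≥ ε_y = 0.0021, so the compression steel yields.
M_n = (A_s − A'_s) f_y (d − a/2) + A'_s f_y (d − d') = 414 × (31.3 − 3.029) + 116.4 × (31.3 − 2.2) = 11704.2 + 3387.2 = 15091.4 kip·in = 15091.4/12 = 1257.62 kip·ft.

M_n ≈ 1260 kip·ft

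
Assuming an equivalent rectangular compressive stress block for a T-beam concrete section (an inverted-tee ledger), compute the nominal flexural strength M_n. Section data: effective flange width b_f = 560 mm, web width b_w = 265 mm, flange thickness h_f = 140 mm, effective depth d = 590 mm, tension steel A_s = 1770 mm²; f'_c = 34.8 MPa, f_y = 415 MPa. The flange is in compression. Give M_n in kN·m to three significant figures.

Tension: T = A_s f_y = 1770 × 415 = 734550 N.
Try a within the flange: a = T/(0.85 f'_c b_f) = 734550/(0.85 × 34.8 × 560) = 44.34 mm.
Since a = 44.34 ≤ h_f = 140 mm, the stress block lies entirely in the flange; analyse as a rectangular beam of width b_f.
M_n = T(d − a/2) = 734550 × (590 − 22.17) = 417.10 × 10⁶ N·mm.
M_n = 417.10 kN·m.

M_n ≈ 417 kN·m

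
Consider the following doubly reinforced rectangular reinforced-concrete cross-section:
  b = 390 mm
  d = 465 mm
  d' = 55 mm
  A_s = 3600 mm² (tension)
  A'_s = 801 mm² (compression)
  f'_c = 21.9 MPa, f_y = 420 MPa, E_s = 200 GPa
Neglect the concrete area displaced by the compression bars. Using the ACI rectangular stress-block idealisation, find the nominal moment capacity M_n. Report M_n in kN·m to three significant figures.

Assume both tension and compression steel yield.
Net tension couple steel: A_s − A'_s = 2799 mm².
a = (A_s − A'_s) f_y / (0.85 f'_c b) = 1175580/(0.85 × 21.9 × 390) = 161.93 mm.
c = a/β₁ = 161.93/0.85 = 190.51 mm; ε'_s = 0.003(c − d')/c = 0.0021 ≥ f_y/E_s = 0.0021, so compression steel does yield.
M_n = (A_s − A'_s) f_y (d − a/2) + A'_s f_y (d − d') = [1175580 × (465 − 80.965) + 336420 × (465 − 55)] × 10⁻⁶ = 451.46 + 137.93 = 589.39 kN·m.

M_n ≈ 589 kN·m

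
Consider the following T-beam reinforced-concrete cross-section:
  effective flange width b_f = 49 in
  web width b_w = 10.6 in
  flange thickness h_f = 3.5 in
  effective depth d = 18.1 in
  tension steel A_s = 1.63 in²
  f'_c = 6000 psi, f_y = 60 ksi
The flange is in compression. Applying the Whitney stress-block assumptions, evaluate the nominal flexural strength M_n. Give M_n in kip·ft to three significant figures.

Tension: T = A_s f_y = 1.63 × 60 = 97.8 kips.
Try a within the flange: a = T/(0.85 f'_c b_f) = 97.8/(0.85 × 6 × 49) = 0.391 in.
Since a = 0.391 ≤ h_f = 3.5 in, the stress block lies entirely in the flange; analyse as a rectangular beam of width b_f.
M_n = T(d − a/2) = 97.8 × (18.1 − 0.1955) = 1751.1 kip·in.
M_n = 1751.1/12 = 145.93 kip·ft.

M_n ≈ 146 kip·ft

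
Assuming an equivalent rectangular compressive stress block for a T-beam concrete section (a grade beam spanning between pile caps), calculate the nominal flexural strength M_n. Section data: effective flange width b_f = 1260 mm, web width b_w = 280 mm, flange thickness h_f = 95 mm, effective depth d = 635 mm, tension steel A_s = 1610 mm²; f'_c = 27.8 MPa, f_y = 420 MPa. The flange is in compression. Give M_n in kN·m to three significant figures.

Tension: T = A_s f_y = 1610 × 420 = 676200 N.
Try a within the flange: a = T/(0.85 f'_c b_f) = 676200/(0.85 × 27.8 × 1260) = 22.71 mm.
Since a = 22.71 ≤ h_f = 95 mm, the stress block lies entirely in the flange; analyse as a rectangular beam of width b_f.
M_n = T(d − a/2) = 676200 × (635 − 11.355) = 421.71 × 10⁶ N·mm.
M_n = 421.71 kN·m.

M_n ≈ 422 kN·m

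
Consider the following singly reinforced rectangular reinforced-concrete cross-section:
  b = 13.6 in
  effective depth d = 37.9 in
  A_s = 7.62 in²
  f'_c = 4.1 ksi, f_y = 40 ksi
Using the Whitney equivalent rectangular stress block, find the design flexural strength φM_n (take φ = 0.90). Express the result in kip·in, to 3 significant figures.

T = A_s f_y = 7.62 × 40 = 304.8 kips.
a = T/(0.85 f'_c b) = 304.8/(0.85 × 4.1 × 13.6) = 6.431 in.
M_n = T(d − a/2) = 304.8 × (37.9 − 3.2155) = 10571.8 kip·in.
φM_n = 0.90 × 10571.8 = 9514.6 kip·in.

φM_n ≈ 9510 kip·in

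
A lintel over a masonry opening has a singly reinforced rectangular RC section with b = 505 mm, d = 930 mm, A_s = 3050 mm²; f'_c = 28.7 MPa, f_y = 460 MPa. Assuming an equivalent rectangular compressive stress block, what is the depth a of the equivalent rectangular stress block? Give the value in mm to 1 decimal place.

T = A_s f_y = 3050 × 460 = 1403000 N = 1403 kN.
Setting C = 0.85 f'_c a b equal to T: a = 1403000/(0.85 × 28.7 × 505) = 113.9 mm.

a ≈ 113.9 mm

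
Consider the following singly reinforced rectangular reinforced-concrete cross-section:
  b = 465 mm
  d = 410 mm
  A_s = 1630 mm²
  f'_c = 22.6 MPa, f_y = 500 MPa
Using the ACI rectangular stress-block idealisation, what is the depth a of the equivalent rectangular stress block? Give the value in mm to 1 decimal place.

a ≈ 91.2 mm

T = A_s f_y = 1630 × 500 = 815000 N = 815 kN.
Setting C = 0.85 f'_c a b equal to T: a = 815000/(0.85 × 22.6 × 465) = 91.2 mm.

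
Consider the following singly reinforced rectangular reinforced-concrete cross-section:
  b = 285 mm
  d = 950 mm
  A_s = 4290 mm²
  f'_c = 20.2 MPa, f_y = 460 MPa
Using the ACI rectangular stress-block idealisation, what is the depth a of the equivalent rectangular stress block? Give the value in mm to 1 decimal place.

T = A_s f_y = 4290 × 460 = 1973400 N = 1973.4 kN.
Setting C = 0.85 f'_c a b equal to T: a = 1973400/(0.85 × 20.2 × 285) = 403.3 mm.

a ≈ 403.3 mm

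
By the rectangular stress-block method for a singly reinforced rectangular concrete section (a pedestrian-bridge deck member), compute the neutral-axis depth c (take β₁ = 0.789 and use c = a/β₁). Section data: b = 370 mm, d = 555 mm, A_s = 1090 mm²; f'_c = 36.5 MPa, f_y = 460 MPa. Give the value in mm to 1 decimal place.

T = A_s f_y = 1090 × 460 = 501400 N = 501.4 kN.
Setting C = 0.85 f'_c a b equal to T: a = 501400/(0.85 × 36.5 × 370) = 43.679 mm.
With β₁ = 0.789, c = a/β₁ = 43.679/0.789 = 55.4 mm.

c ≈ 55.4 mm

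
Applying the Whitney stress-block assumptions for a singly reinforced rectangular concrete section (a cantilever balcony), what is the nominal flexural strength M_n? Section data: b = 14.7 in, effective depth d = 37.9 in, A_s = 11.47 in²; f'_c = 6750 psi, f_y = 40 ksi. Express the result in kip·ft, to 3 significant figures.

T = A_s f_y = 11.47 × 40 = 458.8 kips.
a = T/(0.85 f'_c b) = 458.8/(0.85 × 6.75 × 14.7) = 5.440 in.
M_n = T(d − a/2) = 458.8 × (37.9 − 2.72) = 16140.6 kip·in = 16140.6/12 = 1345.05 kip·ft.

M_n ≈ 1350 kip·ft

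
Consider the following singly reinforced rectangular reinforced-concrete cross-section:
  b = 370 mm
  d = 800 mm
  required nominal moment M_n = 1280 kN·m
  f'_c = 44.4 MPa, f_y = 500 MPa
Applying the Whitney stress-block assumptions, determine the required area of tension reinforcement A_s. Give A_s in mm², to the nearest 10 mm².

A_s ≈ 3470 mm²

With M_n = 0.85 f'_c a b (d − a/2), solve the quadratic for a:
a = d − √(d² − 2M_n/(0.85 f'_c b)) = 800 − √(800² − 2 × 1280×10⁶/(0.85 × 44.4 × 370)) = 124.23 mm.
A_s = 0.85 f'_c a b / f_y = 0.85 × 44.4 × 124.23 × 370 / 500 = 3469.4 mm².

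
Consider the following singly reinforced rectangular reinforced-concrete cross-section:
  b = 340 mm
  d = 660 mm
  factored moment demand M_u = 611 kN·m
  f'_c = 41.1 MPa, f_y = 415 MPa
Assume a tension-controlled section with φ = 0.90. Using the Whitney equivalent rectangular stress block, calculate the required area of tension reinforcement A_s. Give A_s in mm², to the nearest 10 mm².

M_n = M_u/φ = 611/0.90 = 678.889 kN·m.
With M_n = 0.85 f'_c a b (d − a/2), solve the quadratic for a:
a = d − √(d² − 2M_n/(0.85 f'_c b)) = 660 − √(660² − 2 × 678.889×10⁶/(0.85 × 41.1 × 340)) = 93.18 mm.
A_s = 0.85 f'_c a b / f_y = 0.85 × 41.1 × 93.18 × 340 / 415 = 2666.9 mm².

A_s ≈ 2670 mm²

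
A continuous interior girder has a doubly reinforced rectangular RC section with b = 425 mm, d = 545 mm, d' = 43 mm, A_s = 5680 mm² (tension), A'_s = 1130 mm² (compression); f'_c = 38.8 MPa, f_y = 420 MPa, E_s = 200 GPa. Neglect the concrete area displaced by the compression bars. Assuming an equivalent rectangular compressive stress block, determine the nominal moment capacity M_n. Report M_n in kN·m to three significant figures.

M_n ≈ 1150 kN·m

Assume both tension and compression steel yield.
Net tension couple steel: A_s − A'_s = 4550 mm².
a = (A_s − A'_s) f_y / (0.85 f'_c b) = 1911000/(0.85 × 38.8 × 425) = 136.34 mm.
c = a/β₁ = 136.34/0.773 = 176.38 mm; ε'_s = 0.003(c − d')/c = 0.0023 ≥ f_y/E_s = 0.0021, so compression steel does yield.
M_n = (A_s − A'_s) f_y (d − a/2) + A'_s f_y (d − d') = [1911000 × (545 − 68.17) + 474600 × (545 − 43)] × 10⁻⁶ = 911.22 + 238.25 = 1149.47 kN·m.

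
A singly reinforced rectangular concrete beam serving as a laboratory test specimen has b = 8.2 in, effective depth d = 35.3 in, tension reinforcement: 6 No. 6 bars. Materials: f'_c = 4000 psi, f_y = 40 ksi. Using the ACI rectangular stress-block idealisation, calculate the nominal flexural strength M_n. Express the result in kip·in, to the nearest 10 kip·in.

M_n ≈ 3530 kip·in

A_s = 6 × 0.44 = 2.64 in².
T = A_s f_y = 2.64 × 40 = 105.6 kips.
a = T/(0.85 f'_c b) = 105.6/(0.85 × 4 × 8.2) = 3.788 in.
M_n = T(d − a/2) = 105.6 × (35.3 − 1.894) = 3527.7 kip·in.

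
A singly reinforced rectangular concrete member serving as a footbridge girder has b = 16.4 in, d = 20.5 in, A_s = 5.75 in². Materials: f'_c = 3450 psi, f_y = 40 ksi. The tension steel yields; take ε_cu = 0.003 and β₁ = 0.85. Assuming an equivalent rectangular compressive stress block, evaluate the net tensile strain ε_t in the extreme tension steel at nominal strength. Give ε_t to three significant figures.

ε_t ≈ 0.00793

a = A_s f_y/(0.85 f'_c b) = 4.782 in.
β₁ = 0.85, so c = a/β₁ = 4.782/0.85 = 5.626 in.
From the linear strain diagram with ε_cu = 0.003: ε_t = 0.003 (d − c)/c = 0.003 × (20.5 − 5.626)/5.626 = 0.00793.
Since ε_t ≥ 0.005, the section is tension-controlled.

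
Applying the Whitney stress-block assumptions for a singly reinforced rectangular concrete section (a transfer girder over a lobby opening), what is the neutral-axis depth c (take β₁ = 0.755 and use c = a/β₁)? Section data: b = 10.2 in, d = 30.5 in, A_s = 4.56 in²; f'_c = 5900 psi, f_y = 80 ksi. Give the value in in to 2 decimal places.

T = A_s f_y = 4.56 × 80 = 364.8 kips.
a = T/(0.85 f'_c b) = 364.8/(0.85 × 5.9 × 10.2) = 7.1315 in.
With β₁ = 0.755, c = a/β₁ = 7.1315/0.755 = 9.45 in.

c ≈ 9.45 in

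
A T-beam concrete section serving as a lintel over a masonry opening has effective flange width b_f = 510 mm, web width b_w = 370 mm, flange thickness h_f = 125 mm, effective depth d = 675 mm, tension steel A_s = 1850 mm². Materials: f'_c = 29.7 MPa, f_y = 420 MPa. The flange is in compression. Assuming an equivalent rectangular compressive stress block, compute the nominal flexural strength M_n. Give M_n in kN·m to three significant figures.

Tension: T = A_s f_y = 1850 × 420 = 777000 N.
Try a within the flange: a = T/(0.85 f'_c b_f) = 777000/(0.85 × 29.7 × 510) = 60.35 mm.
Since a = 60.35 ≤ h_f = 125 mm, the stress block lies entirely in the flange; analyse as a rectangular beam of width b_f.
M_n = T(d − a/2) = 777000 × (675 − 30.175) = 501.03 × 10⁶ N·mm.
M_n = 501.03 kN·m.

M_n ≈ 501 kN·m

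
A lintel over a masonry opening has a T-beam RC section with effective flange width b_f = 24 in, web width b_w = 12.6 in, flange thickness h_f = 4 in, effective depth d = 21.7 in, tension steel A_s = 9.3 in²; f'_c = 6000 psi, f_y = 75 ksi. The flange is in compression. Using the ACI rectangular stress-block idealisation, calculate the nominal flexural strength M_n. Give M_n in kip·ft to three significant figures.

Tension: T = A_s f_y = 9.3 × 75 = 697.5 kips.
Try a within the flange: a = T/(0.85 f'_c b_f) = 697.5/(0.85 × 6 × 24) = 5.699 in.
a = 5.699 > h_f = 4 in: the block extends into the web. Split into flange-overhang and web parts.
C_f = 0.85 f'_c (b_f − b_w) h_f = 0.85 × 6 × (24 − 12.6) × 4 = 232.6 kips.
Remaining web compression depth: a_w = (T − C_f)/(0.85 f'_c b_w) = (697.5 − 232.6)/(0.85 × 6 × 12.6) = 7.235 in.
M_n = C_f(d − h_f/2) + (T − C_f)(d − a_w/2) = 232.6 × (21.7 − 2) + 464.9 × (21.7 − 3.6175) = 4582.2 + 8406.6 = 12988.8 kip·in.
M_n = 12988.8/12 = 1082.40 kip·ft.

M_n ≈ 1080 kip·ft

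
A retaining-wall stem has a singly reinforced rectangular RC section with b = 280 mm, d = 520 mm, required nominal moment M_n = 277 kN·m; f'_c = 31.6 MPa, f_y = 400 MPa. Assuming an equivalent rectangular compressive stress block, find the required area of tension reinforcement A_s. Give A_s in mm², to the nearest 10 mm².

With M_n = 0.85 f'_c a b (d − a/2), solve the quadratic for a:
a = d − √(d² − 2M_n/(0.85 f'_c b)) = 520 − √(520² − 2 × 277×10⁶/(0.85 × 31.6 × 280)) = 76.45 mm.
A_s = 0.85 f'_c a b / f_y = 0.85 × 31.6 × 76.45 × 280 / 400 = 1437.4 mm².

A_s ≈ 1440 mm²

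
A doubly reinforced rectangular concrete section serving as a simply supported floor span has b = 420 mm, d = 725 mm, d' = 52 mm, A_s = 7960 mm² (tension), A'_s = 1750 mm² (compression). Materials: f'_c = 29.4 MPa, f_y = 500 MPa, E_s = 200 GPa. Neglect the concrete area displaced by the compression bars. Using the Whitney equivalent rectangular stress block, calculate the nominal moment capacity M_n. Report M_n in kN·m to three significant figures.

Assume both tension and compression steel yield.
Net tension couple steel: A_s − A'_s = 6210 mm².
a = (A_s − A'_s) f_y / (0.85 f'_c b) = 3105000/(0.85 × 29.4 × 420) = 295.83 mm.
c = a/β₁ = 295.83/0.84 = 352.18 mm; ε'_s = 0.003(c − d')/c = 0.0026 ≥ f_y/E_s = 0.0025, so compression steel does yield.
M_n = (A_s − A'_s) f_y (d − a/2) + A'_s f_y (d − d') = [3105000 × (725 − 147.915) + 875000 × (725 − 52)] × 10⁻⁶ = 1791.85 + 588.88 = 2380.73 kN·m.

M_n ≈ 2380 kN·m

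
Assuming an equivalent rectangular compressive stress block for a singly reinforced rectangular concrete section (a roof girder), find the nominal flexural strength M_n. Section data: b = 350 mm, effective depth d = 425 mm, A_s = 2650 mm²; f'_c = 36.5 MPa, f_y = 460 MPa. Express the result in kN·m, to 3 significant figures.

M_n ≈ 450 kN·m

T = A_s f_y = 2650 × 460 = 1219000 N = 1219 kN.
From C = T: a = T/(0.85 f'_c b) = 1219000/(0.85 × 36.5 × 350) = 112.26 mm.
M_n = T(d − a/2) = 1219 kN × (425 − 56.13) mm = 449.65 kN·m.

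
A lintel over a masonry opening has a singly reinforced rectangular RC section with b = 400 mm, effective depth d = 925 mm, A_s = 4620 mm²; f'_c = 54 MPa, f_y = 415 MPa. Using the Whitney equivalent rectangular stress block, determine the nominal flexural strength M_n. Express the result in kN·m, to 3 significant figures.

M_n ≈ 1670 kN·m

T = A_s f_y = 4620 × 415 = 1917300 N = 1917.3 kN.
From C = T: a = T/(0.85 f'_c b) = 1917300/(0.85 × 54 × 400) = 104.43 mm.
M_n = T(d − a/2) = 1917.3 kN × (925 − 52.215) mm = 1673.39 kN·m.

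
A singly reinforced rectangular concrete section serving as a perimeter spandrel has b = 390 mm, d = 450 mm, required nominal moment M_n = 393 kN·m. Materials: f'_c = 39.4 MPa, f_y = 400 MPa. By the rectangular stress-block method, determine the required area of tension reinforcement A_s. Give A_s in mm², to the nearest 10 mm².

With M_n = 0.85 f'_c a b (d − a/2), solve the quadratic for a:
a = d − √(d² − 2M_n/(0.85 f'_c b)) = 450 − √(450² − 2 × 393×10⁶/(0.85 × 39.4 × 390)) = 72.75 mm.
A_s = 0.85 f'_c a b / f_y = 0.85 × 39.4 × 72.75 × 390 / 400 = 2375.5 mm².

A_s ≈ 2380 mm²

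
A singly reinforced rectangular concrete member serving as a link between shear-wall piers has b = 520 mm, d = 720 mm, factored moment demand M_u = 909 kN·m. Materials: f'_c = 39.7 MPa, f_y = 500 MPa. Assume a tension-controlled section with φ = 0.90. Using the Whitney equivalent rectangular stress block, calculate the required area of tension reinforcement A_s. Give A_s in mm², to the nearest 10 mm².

A_s ≈ 2980 mm²

M_n = M_u/φ = 909/0.90 = 1010 kN·m.
With M_n = 0.85 f'_c a b (d − a/2), solve the quadratic for a:
a = d − √(d² − 2M_n/(0.85 f'_c b)) = 720 − √(720² − 2 × 1010×10⁶/(0.85 × 39.7 × 520)) = 84.95 mm.
A_s = 0.85 f'_c a b / f_y = 0.85 × 39.7 × 84.95 × 520 / 500 = 2981.3 mm².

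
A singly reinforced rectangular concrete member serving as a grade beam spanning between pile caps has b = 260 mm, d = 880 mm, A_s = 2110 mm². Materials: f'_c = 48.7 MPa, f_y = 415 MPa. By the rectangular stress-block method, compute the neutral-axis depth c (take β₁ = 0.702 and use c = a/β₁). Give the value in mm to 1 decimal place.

T = A_s f_y = 2110 × 415 = 875650 N = 875.65 kN.
Setting C = 0.85 f'_c a b equal to T: a = 875650/(0.85 × 48.7 × 260) = 81.360 mm.
With β₁ = 0.702, c = a/β₁ = 81.360/0.702 = 115.9 mm.

c ≈ 115.9 mm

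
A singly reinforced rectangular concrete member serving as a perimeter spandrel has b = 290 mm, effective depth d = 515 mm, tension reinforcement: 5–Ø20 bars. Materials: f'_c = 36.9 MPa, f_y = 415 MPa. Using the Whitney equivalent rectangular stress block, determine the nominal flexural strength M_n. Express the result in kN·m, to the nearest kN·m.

M_n ≈ 312 kN·m

A_s = 5 × 314 = 1570 mm².
T = A_s f_y = 1570 × 415 = 651550 N = 651.55 kN.
From C = T: a = T/(0.85 f'_c b) = 651550/(0.85 × 36.9 × 290) = 71.63 mm.
M_n = T(d − a/2) = 651.55 kN × (515 − 35.815) mm = 312.21 kN·m.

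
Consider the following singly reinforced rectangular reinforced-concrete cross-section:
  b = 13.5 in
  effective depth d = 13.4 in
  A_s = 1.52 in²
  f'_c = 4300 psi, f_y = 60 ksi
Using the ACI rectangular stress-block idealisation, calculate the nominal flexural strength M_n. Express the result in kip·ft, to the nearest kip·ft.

M_n ≈ 95 kip·ft

T = A_s f_y = 1.52 × 60 = 91.2 kips.
a = T/(0.85 f'_c b) = 91.2/(0.85 × 4.3 × 13.5) = 1.848 in.
M_n = T(d − a/2) = 91.2 × (13.4 − 0.924) = 1137.8 kip·in = 1137.8/12 = 94.82 kip·ft.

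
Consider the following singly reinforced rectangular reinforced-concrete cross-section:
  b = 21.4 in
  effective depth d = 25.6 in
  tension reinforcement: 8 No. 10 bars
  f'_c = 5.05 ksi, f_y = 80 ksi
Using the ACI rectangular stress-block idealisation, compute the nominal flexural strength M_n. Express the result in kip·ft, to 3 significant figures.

M_n ≈ 1430 kip·ft

A_s = 8 × 1.27 = 10.16 in².
T = A_s f_y = 10.16 × 80 = 812.8 kips.
a = T/(0.85 f'_c b) = 812.8/(0.85 × 5.05 × 21.4) = 8.848 in.
M_n = T(d − a/2) = 812.8 × (25.6 − 4.424) = 17211.9 kip·in = 17211.9/12 = 1434.33 kip·ft.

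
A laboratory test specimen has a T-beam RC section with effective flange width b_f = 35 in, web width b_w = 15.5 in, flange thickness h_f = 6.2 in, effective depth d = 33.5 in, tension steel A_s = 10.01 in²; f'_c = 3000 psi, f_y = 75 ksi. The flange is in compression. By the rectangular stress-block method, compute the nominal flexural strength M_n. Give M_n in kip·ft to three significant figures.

M_n ≈ 1810 kip·ft

Tension: T = A_s f_y = 10.01 × 75 = 750.75 kips.
Try a within the flange: a = T/(0.85 f'_c b_f) = 750.75/(0.85 × 3 × 35) = 8.412 in.
a = 8.412 > h_f = 6.2 in: the block extends into the web. Split into flange-overhang and web parts.
C_f = 0.85 f'_c (b_f − b_w) h_f = 0.85 × 3 × (35 − 15.5) × 6.2 = 308.3 kips.
Remaining web compression depth: a_w = (T − C_f)/(0.85 f'_c b_w) = (750.75 − 308.3)/(0.85 × 3 × 15.5) = 11.194 in.
M_n = C_f(d − h_f/2) + (T − C_f)(d − a_w/2) = 308.3 × (33.5 − 3.1) + 442.45 × (33.5 − 5.597) = 9372.3 + 12345.7 = 21718.0 kip·in.
M_n = 21718.0/12 = 1809.83 kip·ft.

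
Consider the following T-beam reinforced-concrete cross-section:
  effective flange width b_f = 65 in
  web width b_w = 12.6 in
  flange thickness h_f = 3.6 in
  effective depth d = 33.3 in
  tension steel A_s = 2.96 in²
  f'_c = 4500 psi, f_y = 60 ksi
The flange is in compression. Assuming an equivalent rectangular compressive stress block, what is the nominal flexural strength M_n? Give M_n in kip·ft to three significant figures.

Tension: T = A_s f_y = 2.96 × 60 = 177.6 kips.
Try a within the flange: a = T/(0.85 f'_c b_f) = 177.6/(0.85 × 4.5 × 65) = 0.714 in.
Since a = 0.714 ≤ h_f = 3.6 in, the stress block lies entirely in the flange; analyse as a rectangular beam of width b_f.
M_n = T(d − a/2) = 177.6 × (33.3 − 0.357) = 5850.7 kip·in.
M_n = 5850.7/12 = 487.56 kip·ft.

M_n ≈ 488 kip·ft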